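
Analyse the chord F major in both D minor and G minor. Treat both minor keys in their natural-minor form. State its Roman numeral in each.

The scale of D minor (natural minor) is D E F G A Bb C; F is degree 3, and the triad built there (F-A-C) is major, so it is III.
The scale of G minor (natural minor) is G A Bb C D Eb F; F is degree 7, and the triad built there (F-A-C) is major, so it is VII.

III in D minor; VII in G minor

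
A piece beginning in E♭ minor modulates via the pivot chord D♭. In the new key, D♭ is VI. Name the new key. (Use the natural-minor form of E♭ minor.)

F minor

The numeral VI denotes a major triad on scale degree 6. With D♭ on degree 6, the tonic of the new key is F.
Degree 6 carries a major triad in minor keys, so the destination is F minor.
Check: the diatonic triads of F minor (natural minor) are Fm (i), Gdim (ii°), A♭ (III), B♭m (iv), Cm (v), D♭ (VI), E♭ (VII) — D♭ is indeed VI.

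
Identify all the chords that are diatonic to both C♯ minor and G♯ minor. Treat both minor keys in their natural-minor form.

Triads in C♯ minor (natural minor): C♯m (i), D♯dim (ii°), E (III), F♯m (iv), G♯m (v), A (VI), B (VII).
Triads in G♯ minor (natural minor): G♯m (i), A♯dim (ii°), B (III), C♯m (iv), D♯m (v), E (VI), F♯ (VII).
Shared triads with their functions: C♯m (i in C♯ minor, iv in G♯ minor); E (III in C♯ minor, VI in G♯ minor); G♯m (v in C♯ minor, i in G♯ minor); B (VII in C♯ minor, III in G♯ minor).

C♯m, E, G♯m, B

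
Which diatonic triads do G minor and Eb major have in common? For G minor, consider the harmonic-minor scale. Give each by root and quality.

Triads in G minor (harmonic minor): Gm (i), Adim (ii°), Bbaug (III+), Cm (iv), D (V), Eb (VI), F#dim (vii°).
Triads in Eb major: Eb (I), Fm (ii), Gm (iii), Ab (IV), Bb (V), Cm (vi), Ddim (vii°).
Shared triads with their functions: Gm (i in G minor, iii in Eb major); Cm (iv in G minor, vi in Eb major); Eb (VI in G minor, I in Eb major).

Gm, Cm, Eb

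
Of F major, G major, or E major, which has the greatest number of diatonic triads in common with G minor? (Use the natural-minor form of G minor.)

F major

Triads of G minor (natural minor): G minor (i), A diminished (ii°), Bb major (III), C minor (iv), D minor (v), Eb major (VI), F major (VII).
F major shares 4: Gm, Bb, Dm, F.
G major shares 0: none.
E major shares 0: none.
The most common triads (4) are shared with F major.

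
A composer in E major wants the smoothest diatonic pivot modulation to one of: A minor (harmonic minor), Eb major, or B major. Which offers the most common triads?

B major

Triads of E major: E (I), F#m (ii), G#m (iii), A (IV), B (V), C#m (vi), D#dim (vii°).
A minor (harmonic minor) shares 1: E.
Eb major shares 0: none.
B major shares 4: E, G#m, B, C#m.
The most common triads (4) are shared with B major.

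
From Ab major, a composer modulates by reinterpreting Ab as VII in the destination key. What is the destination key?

The numeral VII denotes a major triad on scale degree 7. With Ab on degree 7, the tonic of the new key is Bb.
Degree 7 carries a major triad in natural-minor keys, so the destination is Bb minor.
Check: the diatonic triads of Bb minor (natural minor) are Bbm (i), Cdim (ii°), Db (III), Ebm (iv), Fm (v), Gb (VI), Ab (VII) — Ab is indeed VII.

Bb minor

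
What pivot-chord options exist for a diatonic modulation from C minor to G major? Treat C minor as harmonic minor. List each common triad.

G

Triads in C minor (harmonic minor): Cm (i), Ddim (ii°), Ebaug (III+), Fm (iv), G (V), Ab (VI), Bdim (vii°).
Triads in G major: G (I), Am (ii), Bm (iii), C (IV), D (V), Em (vi), F#dim (vii°).
Shared triads with their functions: G (V in C minor, I in G major).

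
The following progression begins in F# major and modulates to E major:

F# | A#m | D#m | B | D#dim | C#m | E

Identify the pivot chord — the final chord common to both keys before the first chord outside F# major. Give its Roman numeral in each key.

Chords diatonic to F# major: F#, G#m, A#m, B, C#, D#m, E#dim.
Reading the progression, the first chord not in that set is D#dim, so the modulation leaves F# major there.
The chord immediately before D#dim is B, which is diatonic to both keys: IV in F# major and V in E major.

B — IV in F# major, V in E major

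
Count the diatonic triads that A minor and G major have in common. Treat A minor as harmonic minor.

1

Diatonic triads of A minor (harmonic minor): Am (i), Bdim (ii°), Caug (III+), Dm (iv), E (V), F (VI), G♯dim (vii°).
Diatonic triads of G major: G (I), Am (ii), Bm (iii), C (IV), D (V), Em (vi), F♯dim (vii°).
Matching root and quality in both lists: Am.
That gives 1 common triad.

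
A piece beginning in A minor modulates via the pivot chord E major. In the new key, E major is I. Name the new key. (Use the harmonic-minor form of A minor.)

The numeral I denotes a major triad on scale degree 1. With E on degree 1, the tonic of the new key is E.
Degree 1 carries a major triad in major keys, so the destination is E major.
Check: the diatonic triads of E major are E (I), F#m (ii), G#m (iii), A (IV), B (V), C#m (vi), D#dim (vii°) — E major is indeed I.

E major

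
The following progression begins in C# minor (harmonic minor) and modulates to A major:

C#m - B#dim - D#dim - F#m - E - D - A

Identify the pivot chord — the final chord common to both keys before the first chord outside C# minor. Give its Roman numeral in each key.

F#m — iv in C# minor, vi in A major

Chords diatonic to C# minor: C#m, D#dim, Eaug, F#m, G#, A, B#dim.
Reading the progression, the first chord not in that set is E, so the modulation leaves C# minor there.
The chord immediately before E is F#m, which is diatonic to both keys: iv in C# minor and vi in A major.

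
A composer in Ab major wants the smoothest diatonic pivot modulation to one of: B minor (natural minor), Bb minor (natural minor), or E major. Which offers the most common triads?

Triads of Ab major: Ab major (I), Bb minor (ii), C minor (iii), Db major (IV), Eb major (V), F minor (vi), G diminished (vii°).
B minor (natural minor) shares 0: none.
Bb minor (natural minor) shares 4: Ab, Bbm, Db, Fm.
E major shares 0: none.
The most common triads (4) are shared with Bb minor.

Bb minor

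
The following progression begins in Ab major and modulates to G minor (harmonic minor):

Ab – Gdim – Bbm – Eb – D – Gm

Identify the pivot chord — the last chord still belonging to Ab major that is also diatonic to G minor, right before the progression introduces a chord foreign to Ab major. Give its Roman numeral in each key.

Eb — V in Ab major, VI in G minor

Chords diatonic to Ab major: Ab, Bbm, Cm, Db, Eb, Fm, Gdim.
Reading the progression, the first chord not in that set is D, so the modulation leaves Ab major there.
The chord immediately before D is Eb, which is diatonic to both keys: V in Ab major and VI in G minor.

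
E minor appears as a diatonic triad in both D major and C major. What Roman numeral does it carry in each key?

ii in D major; iii in C major

The scale of D major is D E F♯ G A B C♯; E is degree 2, and the triad built there (E-G-B) is minor, so it is ii.
The scale of C major is C D E F G A B; E is degree 3, and the triad built there (E-G-B) is minor, so it is iii.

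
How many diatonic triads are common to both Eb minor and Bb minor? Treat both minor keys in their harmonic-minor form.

1

Diatonic triads of Eb minor (harmonic minor): Eb minor (i), F diminished (ii°), Gb augmented (III+), Ab minor (iv), Bb major (V), Cb major (VI), D diminished (vii°).
Diatonic triads of Bb minor (harmonic minor): Bb minor (i), C diminished (ii°), Db augmented (III+), Eb minor (iv), F major (V), Gb major (VI), A diminished (vii°).
Matching root and quality in both lists: Eb minor.
That gives 1 common triad.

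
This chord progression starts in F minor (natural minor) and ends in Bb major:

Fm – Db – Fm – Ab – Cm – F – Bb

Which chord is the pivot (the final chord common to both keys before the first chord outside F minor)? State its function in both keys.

Chords diatonic to F minor: Fm, Gdim, Ab, Bbm, Cm, Db, Eb.
Reading the progression, the first chord not in that set is F, so the modulation leaves F minor there.
The chord immediately before F is Cm, which is diatonic to both keys: v in F minor and ii in Bb major.

Cm — v in F minor, ii in Bb major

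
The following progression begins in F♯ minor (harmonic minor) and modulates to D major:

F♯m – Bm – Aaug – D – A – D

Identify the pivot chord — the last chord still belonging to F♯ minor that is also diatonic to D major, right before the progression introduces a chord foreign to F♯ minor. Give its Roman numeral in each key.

Chords diatonic to F♯ minor: F♯m, G♯dim, Aaug, Bm, C♯, D, E♯dim.
Reading the progression, the first chord not in that set is A, so the modulation leaves F♯ minor there.
The chord immediately before A is D, which is diatonic to both keys: VI in F♯ minor and I in D major.

D — VI in F♯ minor, I in D major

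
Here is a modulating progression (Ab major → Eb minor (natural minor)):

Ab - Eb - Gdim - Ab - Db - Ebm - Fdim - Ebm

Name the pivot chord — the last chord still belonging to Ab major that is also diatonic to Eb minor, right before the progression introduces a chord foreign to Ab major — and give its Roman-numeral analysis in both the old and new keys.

Chords diatonic to Ab major: Ab, Bbm, Cm, Db, Eb, Fm, Gdim.
Reading the progression, the first chord not in that set is Ebm, so the modulation leaves Ab major there.
The chord immediately before Ebm is Db, which is diatonic to both keys: IV in Ab major and VII in Eb minor.

Db — IV in Ab major, VII in Eb minor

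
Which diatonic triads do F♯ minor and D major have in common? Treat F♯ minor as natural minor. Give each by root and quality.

Triads in F♯ minor (natural minor): F♯ minor (i), G♯ diminished (ii°), A major (III), B minor (iv), C♯ minor (v), D major (VI), E major (VII).
Triads in D major: D major (I), E minor (ii), F♯ minor (iii), G major (IV), A major (V), B minor (vi), C♯ diminished (vii°).
Shared triads with their functions: F♯ minor (i in F♯ minor, iii in D major); A major (III in F♯ minor, V in D major); B minor (iv in F♯ minor, vi in D major); D major (VI in F♯ minor, I in D major).

F♯m, A, Bm, D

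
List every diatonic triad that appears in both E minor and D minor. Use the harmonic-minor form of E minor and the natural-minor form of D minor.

Am, C

Triads in E minor (harmonic minor): Em (i), F#dim (ii°), Gaug (III+), Am (iv), B (V), C (VI), D#dim (vii°).
Triads in D minor (natural minor): Dm (i), Edim (ii°), F (III), Gm (iv), Am (v), Bb (VI), C (VII).
Shared triads with their functions: Am (iv in E minor, v in D minor); C (VI in E minor, VII in D minor).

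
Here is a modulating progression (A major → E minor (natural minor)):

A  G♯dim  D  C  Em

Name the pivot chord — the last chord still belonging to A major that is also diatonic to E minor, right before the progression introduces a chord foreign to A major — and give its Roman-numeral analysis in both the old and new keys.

Chords diatonic to A major: A, Bm, C♯m, D, E, F♯m, G♯dim.
Reading the progression, the first chord not in that set is C, so the modulation leaves A major there.
The chord immediately before C is D, which is diatonic to both keys: IV in A major and VII in E minor.

D — IV in A major, VII in E minor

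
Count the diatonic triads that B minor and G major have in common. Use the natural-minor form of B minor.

4

Diatonic triads of B minor (natural minor): B minor (i), C# diminished (ii°), D major (III), E minor (iv), F# minor (v), G major (VI), A major (VII).
Diatonic triads of G major: G major (I), A minor (ii), B minor (iii), C major (IV), D major (V), E minor (vi), F# diminished (vii°).
Matching root and quality in both lists: B minor, D major, E minor, G major.
That gives 4 common triads.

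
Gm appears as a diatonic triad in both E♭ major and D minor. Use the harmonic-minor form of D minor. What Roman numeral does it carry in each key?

iii in E♭ major; iv in D minor

The scale of E♭ major is E♭ F G A♭ B♭ C D; G is degree 3, and the triad built there (G-B♭-D) is minor, so it is iii.
The scale of D minor (harmonic minor) is D E F G A B♭ C♯; G is degree 4, and the triad built there (G-B♭-D) is minor, so it is iv.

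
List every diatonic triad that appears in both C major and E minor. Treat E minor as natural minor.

Triads in C major: C (I), Dm (ii), Em (iii), F (IV), G (V), Am (vi), Bdim (vii°).
Triads in E minor (natural minor): Em (i), F#dim (ii°), G (III), Am (iv), Bm (v), C (VI), D (VII).
Shared triads with their functions: C (I in C major, VI in E minor); Em (iii in C major, i in E minor); G (V in C major, III in E minor); Am (vi in C major, iv in E minor).

C, Em, G, Am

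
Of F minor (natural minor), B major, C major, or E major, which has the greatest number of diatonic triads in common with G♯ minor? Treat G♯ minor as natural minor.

B major

Triads of G♯ minor (natural minor): G♯m (i), A♯dim (ii°), B (III), C♯m (iv), D♯m (v), E (VI), F♯ (VII).
F minor (natural minor) shares 0: none.
B major shares 7: G♯m, A♯dim, B, C♯m, D♯m, E, F♯.
C major shares 0: none.
E major shares 4: G♯m, B, C♯m, E.
The most common triads (7) are shared with B major.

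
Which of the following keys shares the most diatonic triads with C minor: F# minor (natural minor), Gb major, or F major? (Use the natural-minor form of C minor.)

F major

Triads of C minor (natural minor): C minor (i), D diminished (ii°), Eb major (III), F minor (iv), G minor (v), Ab major (VI), Bb major (VII).
F# minor (natural minor) shares 0: none.
Gb major shares 0: none.
F major shares 2: Gm, Bb.
The most common triads (2) are shared with F major.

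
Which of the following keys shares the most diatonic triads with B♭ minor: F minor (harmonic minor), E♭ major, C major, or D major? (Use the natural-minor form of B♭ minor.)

F minor

Triads of B♭ minor (natural minor): B♭ minor (i), C diminished (ii°), D♭ major (III), E♭ minor (iv), F minor (v), G♭ major (VI), A♭ major (VII).
F minor (harmonic minor) shares 3: B♭m, D♭, Fm.
E♭ major shares 2: Fm, A♭.
C major shares 0: none.
D major shares 0: none.
The most common triads (3) are shared with F minor.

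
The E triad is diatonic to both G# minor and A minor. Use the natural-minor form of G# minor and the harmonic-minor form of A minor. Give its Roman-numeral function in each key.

VI in G# minor; V in A minor

The scale of G# minor (natural minor) is G# A# B C# D# E F#; E is degree 6, and the triad built there (E-G#-B) is major, so it is VI.
The scale of A minor (harmonic minor) is A B C D E F G#; E is degree 5, and the triad built there (E-G#-B) is major, so it is V.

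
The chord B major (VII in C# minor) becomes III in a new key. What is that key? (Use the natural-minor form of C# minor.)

G# minor

The numeral III denotes a major triad on scale degree 3. With B on degree 3, the tonic of the new key is G#.
Degree 3 carries a major triad in natural-minor keys, so the destination is G# minor.
Check: the diatonic triads of G# minor (natural minor) are G#m (i), A#dim (ii°), B (III), C#m (iv), D#m (v), E (VI), F# (VII) — B major is indeed III.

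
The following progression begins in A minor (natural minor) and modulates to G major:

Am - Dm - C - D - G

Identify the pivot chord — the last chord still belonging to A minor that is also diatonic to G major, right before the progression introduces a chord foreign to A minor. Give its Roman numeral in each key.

Chords diatonic to A minor: Am, Bdim, C, Dm, Em, F, G.
Reading the progression, the first chord not in that set is D, so the modulation leaves A minor there.
The chord immediately before D is C, which is diatonic to both keys: III in A minor and IV in G major.

C — III in A minor, IV in G major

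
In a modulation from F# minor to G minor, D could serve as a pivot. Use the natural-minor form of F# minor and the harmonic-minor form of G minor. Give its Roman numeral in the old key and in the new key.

VI in F# minor; V in G minor

The scale of F# minor (natural minor) is F# G# A B C# D E; D is degree 6, and the triad built there (D-F#-A) is major, so it is VI.
The scale of G minor (harmonic minor) is G A Bb C D Eb F#; D is degree 5, and the triad built there (D-F#-A) is major, so it is V.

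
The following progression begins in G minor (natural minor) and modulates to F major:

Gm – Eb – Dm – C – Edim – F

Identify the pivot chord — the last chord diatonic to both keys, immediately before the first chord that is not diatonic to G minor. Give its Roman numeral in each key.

Chords diatonic to G minor: Gm, Adim, Bb, Cm, Dm, Eb, F.
Reading the progression, the first chord not in that set is C, so the modulation leaves G minor there.
The chord immediately before C is Dm, which is diatonic to both keys: v in G minor and vi in F major.

Dm — v in G minor, vi in F major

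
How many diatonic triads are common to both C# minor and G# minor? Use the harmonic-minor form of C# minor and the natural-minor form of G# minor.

1

Diatonic triads of C# minor (harmonic minor): C#m (i), D#dim (ii°), Eaug (III+), F#m (iv), G# (V), A (VI), B#dim (vii°).
Diatonic triads of G# minor (natural minor): G#m (i), A#dim (ii°), B (III), C#m (iv), D#m (v), E (VI), F# (VII).
Matching root and quality in both lists: C#m.
That gives 1 common triad.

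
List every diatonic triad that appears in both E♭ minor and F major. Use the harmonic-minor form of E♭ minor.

Triads in E♭ minor (harmonic minor): E♭ minor (i), F diminished (ii°), G♭ augmented (III+), A♭ minor (iv), B♭ major (V), C♭ major (VI), D diminished (vii°).
Triads in F major: F major (I), G minor (ii), A minor (iii), B♭ major (IV), C major (V), D minor (vi), E diminished (vii°).
Shared triads with their functions: B♭ major (V in E♭ minor, IV in F major).

B♭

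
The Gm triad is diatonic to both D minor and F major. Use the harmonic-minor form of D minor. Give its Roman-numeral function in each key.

iv in D minor; ii in F major

The scale of D minor (harmonic minor) is D E F G A Bb C#; G is degree 4, and the triad built there (G-Bb-D) is minor, so it is iv.
The scale of F major is F G A Bb C D E; G is degree 2, and the triad built there (G-Bb-D) is minor, so it is ii.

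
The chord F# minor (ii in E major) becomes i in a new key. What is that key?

The numeral i denotes a minor triad on scale degree 1. With F# on degree 1, the tonic of the new key is F#.
Degree 1 carries a minor triad in minor keys, so the destination is F# minor.
Check: the diatonic triads of F# minor (natural minor) are F#m (i), G#dim (ii°), A (III), Bm (iv), C#m (v), D (VI), E (VII) — F# minor is indeed i.

F# minor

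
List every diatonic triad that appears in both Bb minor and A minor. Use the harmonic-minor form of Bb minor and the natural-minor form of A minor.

F

Triads in Bb minor (harmonic minor): Bbm (i), Cdim (ii°), Dbaug (III+), Ebm (iv), F (V), Gb (VI), Adim (vii°).
Triads in A minor (natural minor): Am (i), Bdim (ii°), C (III), Dm (iv), Em (v), F (VI), G (VII).
Shared triads with their functions: F (V in Bb minor, VI in A minor).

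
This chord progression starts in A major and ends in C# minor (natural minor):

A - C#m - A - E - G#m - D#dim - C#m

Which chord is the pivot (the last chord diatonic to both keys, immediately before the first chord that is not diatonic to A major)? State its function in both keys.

Chords diatonic to A major: A, Bm, C#m, D, E, F#m, G#dim.
Reading the progression, the first chord not in that set is G#m, so the modulation leaves A major there.
The chord immediately before G#m is E, which is diatonic to both keys: V in A major and III in C# minor.

E — V in A major, III in C# minor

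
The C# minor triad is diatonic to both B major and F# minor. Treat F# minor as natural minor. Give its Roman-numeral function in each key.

The scale of B major is B C# D# E F# G# A#; C# is degree 2, and the triad built there (C#-E-G#) is minor, so it is ii.
The scale of F# minor (natural minor) is F# G# A B C# D E; C# is degree 5, and the triad built there (C#-E-G#) is minor, so it is v.

ii in B major; v in F# minor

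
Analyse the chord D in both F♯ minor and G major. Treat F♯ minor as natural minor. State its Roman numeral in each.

VI in F♯ minor; V in G major

The scale of F♯ minor (natural minor) is F♯ G♯ A B C♯ D E; D is degree 6, and the triad built there (D-F♯-A) is major, so it is VI.
The scale of G major is G A B C D E F♯; D is degree 5, and the triad built there (D-F♯-A) is major, so it is V.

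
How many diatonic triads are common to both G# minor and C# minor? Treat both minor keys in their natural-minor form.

Diatonic triads of G# minor (natural minor): G#m (i), A#dim (ii°), B (III), C#m (iv), D#m (v), E (VI), F# (VII).
Diatonic triads of C# minor (natural minor): C#m (i), D#dim (ii°), E (III), F#m (iv), G#m (v), A (VI), B (VII).
Matching root and quality in both lists: G#m, B, C#m, E.
That gives 4 common triads.

4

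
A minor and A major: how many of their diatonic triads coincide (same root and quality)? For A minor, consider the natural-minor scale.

Diatonic triads of A minor (natural minor): Am (i), Bdim (ii°), C (III), Dm (iv), Em (v), F (VI), G (VII).
Diatonic triads of A major: A (I), Bm (ii), C#m (iii), D (IV), E (V), F#m (vi), G#dim (vii°).
No triad has the same root and quality in both keys.

0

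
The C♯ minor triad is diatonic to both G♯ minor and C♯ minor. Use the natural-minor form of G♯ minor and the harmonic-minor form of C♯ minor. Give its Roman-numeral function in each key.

The scale of G♯ minor (natural minor) is G♯ A♯ B C♯ D♯ E F♯; C♯ is degree 4, and the triad built there (C♯-E-G♯) is minor, so it is iv.
The scale of C♯ minor (harmonic minor) is C♯ D♯ E F♯ G♯ A B♯; C♯ is degree 1, and the triad built there (C♯-E-G♯) is minor, so it is i.

iv in G♯ minor; i in C♯ minor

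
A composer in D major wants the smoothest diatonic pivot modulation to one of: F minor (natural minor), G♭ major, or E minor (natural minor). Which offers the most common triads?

E minor

Triads of D major: D (I), Em (ii), F♯m (iii), G (IV), A (V), Bm (vi), C♯dim (vii°).
F minor (natural minor) shares 0: none.
G♭ major shares 0: none.
E minor (natural minor) shares 4: D, Em, G, Bm.
The most common triads (4) are shared with E minor.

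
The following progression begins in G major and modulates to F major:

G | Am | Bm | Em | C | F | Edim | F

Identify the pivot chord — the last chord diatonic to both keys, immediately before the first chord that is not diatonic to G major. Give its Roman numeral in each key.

C — IV in G major, V in F major

Chords diatonic to G major: G, Am, Bm, C, D, Em, F#dim.
Reading the progression, the first chord not in that set is F, so the modulation leaves G major there.
The chord immediately before F is C, which is diatonic to both keys: IV in G major and V in F major.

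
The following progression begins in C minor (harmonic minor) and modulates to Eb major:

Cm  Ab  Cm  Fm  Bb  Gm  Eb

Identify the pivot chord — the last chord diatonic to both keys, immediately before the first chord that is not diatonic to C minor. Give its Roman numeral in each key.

Chords diatonic to C minor: Cm, Ddim, Ebaug, Fm, G, Ab, Bdim.
Reading the progression, the first chord not in that set is Bb, so the modulation leaves C minor there.
The chord immediately before Bb is Fm, which is diatonic to both keys: iv in C minor and ii in Eb major.

Fm — iv in C minor, ii in Eb major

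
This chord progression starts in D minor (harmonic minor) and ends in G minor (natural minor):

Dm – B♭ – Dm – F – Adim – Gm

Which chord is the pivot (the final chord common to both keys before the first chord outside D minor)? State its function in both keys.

Chords diatonic to D minor: Dm, Edim, Faug, Gm, A, B♭, C♯dim.
Reading the progression, the first chord not in that set is F, so the modulation leaves D minor there.
The chord immediately before F is Dm, which is diatonic to both keys: i in D minor and v in G minor.

Dm — i in D minor, v in G minor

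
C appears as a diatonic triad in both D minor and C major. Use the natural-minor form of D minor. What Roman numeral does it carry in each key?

VII in D minor; I in C major

The scale of D minor (natural minor) is D E F G A Bb C; C is degree 7, and the triad built there (C-E-G) is major, so it is VII.
The scale of C major is C D E F G A B; C is degree 1, and the triad built there (C-E-G) is major, so it is I.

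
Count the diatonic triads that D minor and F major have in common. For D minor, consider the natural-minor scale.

Diatonic triads of D minor (natural minor): D minor (i), E diminished (ii°), F major (III), G minor (iv), A minor (v), Bb major (VI), C major (VII).
Diatonic triads of F major: F major (I), G minor (ii), A minor (iii), Bb major (IV), C major (V), D minor (vi), E diminished (vii°).
Matching root and quality in both lists: D minor, E diminished, F major, G minor, A minor, Bb major, C major.
That gives 7 common triads.

7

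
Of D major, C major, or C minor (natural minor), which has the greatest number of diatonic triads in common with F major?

Triads of F major: F (I), Gm (ii), Am (iii), Bb (IV), C (V), Dm (vi), Edim (vii°).
D major shares 0: none.
C major shares 4: F, Am, C, Dm.
C minor (natural minor) shares 2: Gm, Bb.
The most common triads (4) are shared with C major.

C major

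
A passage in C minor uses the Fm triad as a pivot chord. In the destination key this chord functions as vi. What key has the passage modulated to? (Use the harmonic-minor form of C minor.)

The numeral vi denotes a minor triad on scale degree 6. With F on degree 6, the tonic of the new key is Ab.
Degree 6 carries a minor triad in major keys, so the destination is Ab major.
Check: the diatonic triads of Ab major are Ab (I), Bbm (ii), Cm (iii), Db (IV), Eb (V), Fm (vi), Gdim (vii°) — Fm is indeed vi.

Ab major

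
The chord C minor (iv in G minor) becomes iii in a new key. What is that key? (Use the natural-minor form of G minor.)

Ab major

The numeral iii denotes a minor triad on scale degree 3. With C on degree 3, the tonic of the new key is Ab.
Degree 3 carries a minor triad in major keys, so the destination is Ab major.
Check: the diatonic triads of Ab major are Ab (I), Bbm (ii), Cm (iii), Db (IV), Eb (V), Fm (vi), Gdim (vii°) — C minor is indeed iii.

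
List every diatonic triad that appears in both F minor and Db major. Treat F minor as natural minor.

Triads in F minor (natural minor): Fm (i), Gdim (ii°), Ab (III), Bbm (iv), Cm (v), Db (VI), Eb (VII).
Triads in Db major: Db (I), Ebm (ii), Fm (iii), Gb (IV), Ab (V), Bbm (vi), Cdim (vii°).
Shared triads with their functions: Fm (i in F minor, iii in Db major); Ab (III in F minor, V in Db major); Bbm (iv in F minor, vi in Db major); Db (VI in F minor, I in Db major).

Fm, Ab, Bbm, Db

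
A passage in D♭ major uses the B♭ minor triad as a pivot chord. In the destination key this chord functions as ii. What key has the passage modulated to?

A♭ major

The numeral ii denotes a minor triad on scale degree 2. With B♭ on degree 2, the tonic of the new key is A♭.
Degree 2 carries a minor triad in major keys, so the destination is A♭ major.
Check: the diatonic triads of A♭ major are A♭ (I), B♭m (ii), Cm (iii), D♭ (IV), E♭ (V), Fm (vi), Gdim (vii°) — B♭ minor is indeed ii.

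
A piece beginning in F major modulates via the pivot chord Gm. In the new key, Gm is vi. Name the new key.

The numeral vi denotes a minor triad on scale degree 6. With G on degree 6, the tonic of the new key is Bb.
Degree 6 carries a minor triad in major keys, so the destination is Bb major.
Check: the diatonic triads of Bb major are Bb (I), Cm (ii), Dm (iii), Eb (IV), F (V), Gm (vi), Adim (vii°) — Gm is indeed vi.

Bb major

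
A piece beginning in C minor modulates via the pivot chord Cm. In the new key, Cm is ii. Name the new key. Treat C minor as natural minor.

The numeral ii denotes a minor triad on scale degree 2. With C on degree 2, the tonic of the new key is Bb.
Degree 2 carries a minor triad in major keys, so the destination is Bb major.
Check: the diatonic triads of Bb major are Bb (I), Cm (ii), Dm (iii), Eb (IV), F (V), Gm (vi), Adim (vii°) — Cm is indeed ii.

Bb major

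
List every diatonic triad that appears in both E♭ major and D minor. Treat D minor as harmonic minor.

Gm, B♭

Triads in E♭ major: E♭ major (I), F minor (ii), G minor (iii), A♭ major (IV), B♭ major (V), C minor (vi), D diminished (vii°).
Triads in D minor (harmonic minor): D minor (i), E diminished (ii°), F augmented (III+), G minor (iv), A major (V), B♭ major (VI), C♯ diminished (vii°).
Shared triads with their functions: G minor (iii in E♭ major, iv in D minor); B♭ major (V in E♭ major, VI in D minor).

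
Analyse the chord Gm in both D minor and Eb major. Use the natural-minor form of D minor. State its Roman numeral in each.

The scale of D minor (natural minor) is D E F G A Bb C; G is degree 4, and the triad built there (G-Bb-D) is minor, so it is iv.
The scale of Eb major is Eb F G Ab Bb C D; G is degree 3, and the triad built there (G-Bb-D) is minor, so it is iii.

iv in D minor; iii in Eb major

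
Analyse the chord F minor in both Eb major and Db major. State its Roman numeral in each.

The scale of Eb major is Eb F G Ab Bb C D; F is degree 2, and the triad built there (F-Ab-C) is minor, so it is ii.
The scale of Db major is Db Eb F Gb Ab Bb C; F is degree 3, and the triad built there (F-Ab-C) is minor, so it is iii.

ii in Eb major; iii in Db major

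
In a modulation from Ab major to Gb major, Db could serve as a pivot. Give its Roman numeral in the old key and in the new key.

IV in Ab major; V in Gb major

The scale of Ab major is Ab Bb C Db Eb F G; Db is degree 4, and the triad built there (Db-F-Ab) is major, so it is IV.
The scale of Gb major is Gb Ab Bb Cb Db Eb F; Db is degree 5, and the triad built there (Db-F-Ab) is major, so it is V.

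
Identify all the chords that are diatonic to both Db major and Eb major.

Fm, Ab

Triads in Db major: Db major (I), Eb minor (ii), F minor (iii), Gb major (IV), Ab major (V), Bb minor (vi), C diminished (vii°).
Triads in Eb major: Eb major (I), F minor (ii), G minor (iii), Ab major (IV), Bb major (V), C minor (vi), D diminished (vii°).
Shared triads with their functions: F minor (iii in Db major, ii in Eb major); Ab major (V in Db major, IV in Eb major).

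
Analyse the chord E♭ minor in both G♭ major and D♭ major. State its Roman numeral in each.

The scale of G♭ major is G♭ A♭ B♭ C♭ D♭ E♭ F; E♭ is degree 6, and the triad built there (E♭-G♭-B♭) is minor, so it is vi.
The scale of D♭ major is D♭ E♭ F G♭ A♭ B♭ C; E♭ is degree 2, and the triad built there (E♭-G♭-B♭) is minor, so it is ii.

vi in G♭ major; ii in D♭ major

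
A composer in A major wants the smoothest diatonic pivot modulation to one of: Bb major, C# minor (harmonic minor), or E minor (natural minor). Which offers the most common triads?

Triads of A major: A major (I), B minor (ii), C# minor (iii), D major (IV), E major (V), F# minor (vi), G# diminished (vii°).
Bb major shares 0: none.
C# minor (harmonic minor) shares 3: A, C#m, F#m.
E minor (natural minor) shares 2: Bm, D.
The most common triads (3) are shared with C# minor.

C# minor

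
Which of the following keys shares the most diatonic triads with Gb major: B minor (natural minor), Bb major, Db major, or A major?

Triads of Gb major: Gb major (I), Ab minor (ii), Bb minor (iii), Cb major (IV), Db major (V), Eb minor (vi), F diminished (vii°).
B minor (natural minor) shares 0: none.
Bb major shares 0: none.
Db major shares 4: Gb, Bbm, Db, Ebm.
A major shares 0: none.
The most common triads (4) are shared with Db major.

Db major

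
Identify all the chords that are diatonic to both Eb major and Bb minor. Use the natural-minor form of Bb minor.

Triads in Eb major: Eb major (I), F minor (ii), G minor (iii), Ab major (IV), Bb major (V), C minor (vi), D diminished (vii°).
Triads in Bb minor (natural minor): Bb minor (i), C diminished (ii°), Db major (III), Eb minor (iv), F minor (v), Gb major (VI), Ab major (VII).
Shared triads with their functions: F minor (ii in Eb major, v in Bb minor); Ab major (IV in Eb major, VII in Bb minor).

Fm, Ab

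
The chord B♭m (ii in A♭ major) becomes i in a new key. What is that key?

B♭ minor

The numeral i denotes a minor triad on scale degree 1. With B♭ on degree 1, the tonic of the new key is B♭.
Degree 1 carries a minor triad in minor keys, so the destination is B♭ minor.
Check: the diatonic triads of B♭ minor (natural minor) are B♭m (i), Cdim (ii°), D♭ (III), E♭m (iv), Fm (v), G♭ (VI), A♭ (VII) — B♭m is indeed i.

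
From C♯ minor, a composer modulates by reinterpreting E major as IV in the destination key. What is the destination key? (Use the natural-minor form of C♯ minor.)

B major

The numeral IV denotes a major triad on scale degree 4. With E on degree 4, the tonic of the new key is B.
Degree 4 carries a major triad in major keys, so the destination is B major.
Check: the diatonic triads of B major are B (I), C♯m (ii), D♯m (iii), E (IV), F♯ (V), G♯m (vi), A♯dim (vii°) — E major is indeed IV.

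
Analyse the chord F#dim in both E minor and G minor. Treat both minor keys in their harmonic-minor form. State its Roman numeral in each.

The scale of E minor (harmonic minor) is E F# G A B C D#; F# is degree 2, and the triad built there (F#-A-C) is diminished, so it is ii°.
The scale of G minor (harmonic minor) is G A Bb C D Eb F#; F# is degree 7, and the triad built there (F#-A-C) is diminished, so it is vii°.

ii° in E minor; vii° in G minor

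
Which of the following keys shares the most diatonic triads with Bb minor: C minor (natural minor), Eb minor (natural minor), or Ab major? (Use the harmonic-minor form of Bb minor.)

Triads of Bb minor (harmonic minor): Bb minor (i), C diminished (ii°), Db augmented (III+), Eb minor (iv), F major (V), Gb major (VI), A diminished (vii°).
C minor (natural minor) shares 0: none.
Eb minor (natural minor) shares 3: Bbm, Ebm, Gb.
Ab major shares 1: Bbm.
The most common triads (3) are shared with Eb minor.

Eb minor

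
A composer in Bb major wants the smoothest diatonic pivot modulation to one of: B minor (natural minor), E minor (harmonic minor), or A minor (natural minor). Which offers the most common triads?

Triads of Bb major: Bb major (I), C minor (ii), D minor (iii), Eb major (IV), F major (V), G minor (vi), A diminished (vii°).
B minor (natural minor) shares 0: none.
E minor (harmonic minor) shares 0: none.
A minor (natural minor) shares 2: Dm, F.
The most common triads (2) are shared with A minor.

A minor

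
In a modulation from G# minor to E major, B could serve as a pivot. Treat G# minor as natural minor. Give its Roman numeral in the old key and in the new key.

III in G# minor; V in E major

The scale of G# minor (natural minor) is G# A# B C# D# E F#; B is degree 3, and the triad built there (B-D#-F#) is major, so it is III.
The scale of E major is E F# G# A B C# D#; B is degree 5, and the triad built there (B-D#-F#) is major, so it is V.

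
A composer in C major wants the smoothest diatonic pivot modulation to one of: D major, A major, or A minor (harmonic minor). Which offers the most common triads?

A minor

Triads of C major: C major (I), D minor (ii), E minor (iii), F major (IV), G major (V), A minor (vi), B diminished (vii°).
D major shares 2: Em, G.
A major shares 0: none.
A minor (harmonic minor) shares 4: Dm, F, Am, Bdim.
The most common triads (4) are shared with A minor.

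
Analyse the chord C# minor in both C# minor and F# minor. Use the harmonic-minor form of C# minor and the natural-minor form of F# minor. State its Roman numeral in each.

The scale of C# minor (harmonic minor) is C# D# E F# G# A B#; C# is degree 1, and the triad built there (C#-E-G#) is minor, so it is i.
The scale of F# minor (natural minor) is F# G# A B C# D E; C# is degree 5, and the triad built there (C#-E-G#) is minor, so it is v.

i in C# minor; v in F# minor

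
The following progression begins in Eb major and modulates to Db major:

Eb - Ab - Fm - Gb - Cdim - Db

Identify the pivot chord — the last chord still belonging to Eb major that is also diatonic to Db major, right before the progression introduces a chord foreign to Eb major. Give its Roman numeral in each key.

Fm — ii in Eb major, iii in Db major

Chords diatonic to Eb major: Eb, Fm, Gm, Ab, Bb, Cm, Ddim.
Reading the progression, the first chord not in that set is Gb, so the modulation leaves Eb major there.
The chord immediately before Gb is Fm, which is diatonic to both keys: ii in Eb major and iii in Db major.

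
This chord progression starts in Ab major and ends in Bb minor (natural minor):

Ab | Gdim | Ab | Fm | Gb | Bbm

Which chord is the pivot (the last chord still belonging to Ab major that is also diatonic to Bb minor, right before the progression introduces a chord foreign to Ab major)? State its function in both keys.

Fm — vi in Ab major, v in Bb minor

Chords diatonic to Ab major: Ab, Bbm, Cm, Db, Eb, Fm, Gdim.
Reading the progression, the first chord not in that set is Gb, so the modulation leaves Ab major there.
The chord immediately before Gb is Fm, which is diatonic to both keys: vi in Ab major and v in Bb minor.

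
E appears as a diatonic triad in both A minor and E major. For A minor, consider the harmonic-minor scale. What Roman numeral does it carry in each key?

The scale of A minor (harmonic minor) is A B C D E F G♯; E is degree 5, and the triad built there (E-G♯-B) is major, so it is V.
The scale of E major is E F♯ G♯ A B C♯ D♯; E is degree 1, and the triad built there (E-G♯-B) is major, so it is I.

V in A minor; I in E major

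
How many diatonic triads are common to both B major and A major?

Diatonic triads of B major: B (I), C#m (ii), D#m (iii), E (IV), F# (V), G#m (vi), A#dim (vii°).
Diatonic triads of A major: A (I), Bm (ii), C#m (iii), D (IV), E (V), F#m (vi), G#dim (vii°).
Matching root and quality in both lists: C#m, E.
That gives 2 common triads.

2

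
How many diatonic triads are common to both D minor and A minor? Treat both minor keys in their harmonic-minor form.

Diatonic triads of D minor (harmonic minor): D minor (i), E diminished (ii°), F augmented (III+), G minor (iv), A major (V), Bb major (VI), C# diminished (vii°).
Diatonic triads of A minor (harmonic minor): A minor (i), B diminished (ii°), C augmented (III+), D minor (iv), E major (V), F major (VI), G# diminished (vii°).
Matching root and quality in both lists: D minor.
That gives 1 common triad.

1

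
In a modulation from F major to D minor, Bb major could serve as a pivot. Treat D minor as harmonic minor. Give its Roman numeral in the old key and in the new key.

IV in F major; VI in D minor

The scale of F major is F G A Bb C D E; Bb is degree 4, and the triad built there (Bb-D-F) is major, so it is IV.
The scale of D minor (harmonic minor) is D E F G A Bb C#; Bb is degree 6, and the triad built there (Bb-D-F) is major, so it is VI.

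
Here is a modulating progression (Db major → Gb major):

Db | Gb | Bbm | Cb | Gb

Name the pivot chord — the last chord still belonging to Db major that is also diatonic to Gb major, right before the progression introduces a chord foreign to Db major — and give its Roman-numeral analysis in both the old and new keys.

Chords diatonic to Db major: Db, Ebm, Fm, Gb, Ab, Bbm, Cdim.
Reading the progression, the first chord not in that set is Cb, so the modulation leaves Db major there.
The chord immediately before Cb is Bbm, which is diatonic to both keys: vi in Db major and iii in Gb major.

Bbm — vi in Db major, iii in Gb major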